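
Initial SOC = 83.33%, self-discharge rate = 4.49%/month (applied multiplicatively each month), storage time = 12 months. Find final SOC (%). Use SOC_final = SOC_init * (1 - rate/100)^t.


Monthly retention factor = 1 - 4.49/100 = 0.9551
Over 12 months: factor^12 = 0.57622
SOC_final = 83.33 * 0.57622 = 48.02%

48.02%


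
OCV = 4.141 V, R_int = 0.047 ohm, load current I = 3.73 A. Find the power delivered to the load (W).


Step 1: V_terminal = OCV - I*R = 4.141 - 3.73 * 0.047 = 3.9657 V
Step 2: P_out = V_terminal * I = 3.9657 * 3.73 = 14.79 W

14.79 W


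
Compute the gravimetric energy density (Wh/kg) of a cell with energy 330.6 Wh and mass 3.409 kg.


ED = E / m = 330.6 / 3.409 = 96.98 Wh/kg

96.98 Wh/kg


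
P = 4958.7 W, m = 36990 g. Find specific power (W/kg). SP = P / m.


Convert: m = 36990 g = 36.99 kg
SP = P / m = 4958.7 / 36.99 = 134.1 W/kg

134.1 W/kg


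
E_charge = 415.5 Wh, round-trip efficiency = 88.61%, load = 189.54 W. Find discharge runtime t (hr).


Step 1: E_discharge = eta/100 * E_charge = 88.61/100 * 415.5 = 368.17 Wh
Step 2: t = E_discharge / P = 368.17 / 189.54 = 1.942 hr

1.942 hr


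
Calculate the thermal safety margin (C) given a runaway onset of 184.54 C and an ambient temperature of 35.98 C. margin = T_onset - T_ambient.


margin = T_onset - T_ambient = 184.54 - 35.98 = 148.56 C

148.56 C


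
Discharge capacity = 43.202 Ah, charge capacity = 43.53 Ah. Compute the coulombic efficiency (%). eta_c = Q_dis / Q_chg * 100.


Coulombic efficiency = 43.202/43.53 * 100% = 99.25%

99.25%


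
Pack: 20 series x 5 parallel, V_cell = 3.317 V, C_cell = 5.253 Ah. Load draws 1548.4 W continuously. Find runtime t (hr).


Step 1: E_pack = Ns * V_cell * Np * C_cell = 20 * 3.317 * 5 * 5.253 = 1742.4 Wh
Step 2: t = E_pack / P = 1742.4 / 1548.4 = 1.125 hr

1.125 hr


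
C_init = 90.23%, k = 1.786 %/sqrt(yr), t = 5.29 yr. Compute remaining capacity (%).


sqrt(t) = sqrt(5.29) = 2.3
C_final = 90.23 - 1.786 * 2.3 = 86.12%

86.12%


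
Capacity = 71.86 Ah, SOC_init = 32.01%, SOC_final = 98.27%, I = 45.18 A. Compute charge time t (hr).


delta_Ah = 71.86 * (98.27 - 32.01) / 100 = 47.614 Ah
t = delta_Ah / I = 47.614 / 45.18 = 1.054 hr

1.054 hr


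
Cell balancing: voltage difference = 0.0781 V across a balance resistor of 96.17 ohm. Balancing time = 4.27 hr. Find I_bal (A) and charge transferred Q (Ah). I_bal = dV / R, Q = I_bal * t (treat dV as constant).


I_bal = dV / R = 0.0781 / 96.17 = 8.1210e-04 A
Q = I_bal * t = 8.1210e-04 * 4.27 = 0.003468 Ah

I=8.1210e-04 A, Q=0.003468 Ah


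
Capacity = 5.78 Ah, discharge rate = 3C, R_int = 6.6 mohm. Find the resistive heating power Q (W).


Convert: R = 6.6 mohm = 0.0066 ohm
Step 1: I = C_rate * capacity = 3 * 5.78 = 17.34 A
Step 2: Q = I^2 * R = 17.34^2 * 0.0066 = 300.68 * 0.0066 = 1.984 W

1.984 W


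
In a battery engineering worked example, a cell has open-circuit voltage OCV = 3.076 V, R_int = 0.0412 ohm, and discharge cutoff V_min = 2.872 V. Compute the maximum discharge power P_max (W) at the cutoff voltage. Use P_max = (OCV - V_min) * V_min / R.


dV = OCV - V_min = 0.204 V (so I_max = dV / R)
P_max = dV * V_min / R = 0.204 * 2.872 / 0.0412 = 14.22 W

14.22 W


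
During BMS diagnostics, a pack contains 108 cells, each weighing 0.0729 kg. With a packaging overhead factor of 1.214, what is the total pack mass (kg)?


m_pack = n * m_cell * overhead = 108 * 0.0729 * 1.214 = 9.558 kg

9.558 kg


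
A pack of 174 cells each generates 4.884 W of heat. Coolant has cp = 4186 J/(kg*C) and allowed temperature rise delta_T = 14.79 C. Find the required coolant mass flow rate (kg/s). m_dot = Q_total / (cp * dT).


Step 1: Total heat Q = 174 * 4.884 W = 849.82 W
Step 2: denom = cp * dT = 4186 * 14.79 = 61911
Step 3: m_dot = 849.82 / 61911 = 0.01373 kg/s

0.01373 kg/s


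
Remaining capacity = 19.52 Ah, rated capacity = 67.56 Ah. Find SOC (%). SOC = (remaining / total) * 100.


SOC = (remaining / total) * 100 = (19.52 / 67.56) * 100 = 28.89%

28.89%


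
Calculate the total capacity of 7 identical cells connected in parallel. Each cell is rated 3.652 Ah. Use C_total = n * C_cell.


Parallel capacities add: 7 * 3.652 Ah = 25.564 Ah

25.564 Ah


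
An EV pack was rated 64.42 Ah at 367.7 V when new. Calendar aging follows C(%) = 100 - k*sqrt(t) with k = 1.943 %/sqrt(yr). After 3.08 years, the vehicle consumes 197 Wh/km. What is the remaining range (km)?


Step 1: capacity retention = 100 - 1.943 * sqrt(3.08) = 100 - 1.943 * 1.755 = 96.59%
Step 2: C_now = 64.42 * 96.59/100 = 62.223 Ah
Step 3: E_pack = V * C_now = 367.7 * 62.223 = 22879 Wh
Step 4: range = E_pack / consumption = 22879 / 197 = 116.1 km

116.1 km


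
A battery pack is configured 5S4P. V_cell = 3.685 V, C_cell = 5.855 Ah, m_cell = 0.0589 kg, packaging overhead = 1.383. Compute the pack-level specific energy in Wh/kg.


Step 1: V_pack = 5 * 3.685 = 18.425 V
Step 2: C_pack = 4 * 5.855 = 23.42 Ah
Step 3: E_pack = V_pack * C_pack = 18.425 * 23.42 = 431.51 Wh
Step 4: m_pack = 5 * 4 * 0.0589 * 1.383 = 1.6292 kg
Step 5: ED = E_pack / m_pack = 431.51 / 1.6292 = 264.9 Wh/kg

264.9 Wh/kg


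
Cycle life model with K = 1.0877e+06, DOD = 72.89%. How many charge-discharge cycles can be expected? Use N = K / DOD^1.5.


DOD^1.5 = 622.3
N = K / DOD^1.5 = 1.0877e+06 / 622.3 = 1748

1748 cycles


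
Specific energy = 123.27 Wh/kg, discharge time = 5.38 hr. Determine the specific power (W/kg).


P_specific = E / t = 123.27 / 5.38 = 22.91 W/kg

22.91 W/kg


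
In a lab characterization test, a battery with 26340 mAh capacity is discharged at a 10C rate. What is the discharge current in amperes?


Convert: capacity = 26340 mAh = 26.34 Ah
I = C_rate * capacity = 10 * 26.34 = 263.4 A

263.4 A


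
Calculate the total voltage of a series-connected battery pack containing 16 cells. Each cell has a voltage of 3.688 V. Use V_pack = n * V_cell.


V_pack = n * V_cell = 16 * 3.688 = 59.008 V

59.008 V


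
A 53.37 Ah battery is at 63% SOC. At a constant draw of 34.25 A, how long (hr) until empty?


Step 1: remaining = SOC/100 * C_total = 63/100 * 53.37 = 33.623 Ah
Step 2: t = remaining / I = 33.623 / 34.25 = 0.9817 hr

0.9817 hr


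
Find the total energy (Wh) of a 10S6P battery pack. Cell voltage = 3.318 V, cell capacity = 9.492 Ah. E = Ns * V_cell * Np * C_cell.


E = Ns * Vcell * Np * Ccell = 10 * 3.318 * 6 * 9.492 = 1890 Wh

1890 Wh


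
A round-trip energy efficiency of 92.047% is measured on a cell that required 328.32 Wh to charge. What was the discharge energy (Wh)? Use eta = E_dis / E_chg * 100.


E_dis = eta/100 * E_chg = 92.047/100 * 328.32 = 302.2 Wh

302.2 Wh


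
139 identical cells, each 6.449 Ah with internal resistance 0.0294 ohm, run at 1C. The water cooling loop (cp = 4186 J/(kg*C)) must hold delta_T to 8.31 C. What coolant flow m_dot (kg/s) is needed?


Step 1: I = 1 * 6.449 = 6.449 A
Step 2: Q_cell = I^2 * R = 6.449^2 * 0.0294 = 1.2227 W
Step 3: Q_total = 139 * 1.2227 = 169.96 W
Step 4: m_dot = Q_total / (cp * dT) = 169.96 / (4186 * 8.31) = 0.004886 kg/s

0.004886 kg/s


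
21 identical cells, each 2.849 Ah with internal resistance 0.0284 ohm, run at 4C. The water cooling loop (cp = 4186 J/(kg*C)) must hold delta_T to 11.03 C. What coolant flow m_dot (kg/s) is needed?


Step 1: I = 4 * 2.849 = 11.396 A
Step 2: Q_cell = I^2 * R = 11.396^2 * 0.0284 = 3.6883 W
Step 3: Q_total = 21 * 3.6883 = 77.454 W
Step 4: m_dot = Q_total / (cp * dT) = 77.454 / (4186 * 11.03) = 0.001678 kg/s

0.001678 kg/s


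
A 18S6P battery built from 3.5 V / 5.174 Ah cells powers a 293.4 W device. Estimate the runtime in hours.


Step 1: E_pack = Ns * V_cell * Np * C_cell = 18 * 3.5 * 6 * 5.174 = 1955.8 Wh
Step 2: t = E_pack / P = 1955.8 / 293.4 = 6.666 hr

6.666 hr


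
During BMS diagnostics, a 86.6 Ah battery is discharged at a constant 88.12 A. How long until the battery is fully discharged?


t = capacity / current = 86.6 / 88.12 = 0.9828 hr

0.9828 hr


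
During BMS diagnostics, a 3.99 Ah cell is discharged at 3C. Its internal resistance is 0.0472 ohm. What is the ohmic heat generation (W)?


Step 1: I = C_rate * capacity = 3 * 3.99 = 11.97 A
Step 2: Q = I^2 * R = 11.97^2 * 0.0472 = 143.28 * 0.0472 = 6.763 W

6.763 W


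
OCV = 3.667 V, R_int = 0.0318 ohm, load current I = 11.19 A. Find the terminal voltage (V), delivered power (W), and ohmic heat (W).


Step 1: V_terminal = OCV - I*R = 3.667 - 11.19 * 0.0318 = 3.3112 V
Step 2: P_out = V_terminal * I = 3.3112 * 11.19 = 37.05 W
Step 3: Q = I^2 * R = 11.19^2 * 0.0318 = 3.982 W

V=3.3112 V, P=37.05 W, Q=3.982 W


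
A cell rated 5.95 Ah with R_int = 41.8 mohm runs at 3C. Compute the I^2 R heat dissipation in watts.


Convert: R = 41.8 mohm = 0.0418 ohm
Step 1: I = C_rate * capacity = 3 * 5.95 = 17.85 A
Step 2: Q = I^2 * R = 17.85^2 * 0.0418 = 318.62 * 0.0418 = 13.32 W

13.32 W


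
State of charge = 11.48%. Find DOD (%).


DOD = 100 - SOC = 100 - 11.48 = 88.52%

88.52%


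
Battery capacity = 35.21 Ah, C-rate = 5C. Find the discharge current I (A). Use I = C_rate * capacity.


I = C_rate * capacity = 5 * 35.21 = 176.05 A

176.05 A


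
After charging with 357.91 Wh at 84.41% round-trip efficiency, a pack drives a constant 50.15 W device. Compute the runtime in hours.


Step 1: E_discharge = eta/100 * E_charge = 84.41/100 * 357.91 = 302.11 Wh
Step 2: t = E_discharge / P = 302.11 / 50.15 = 6.024 hr

6.024 hr


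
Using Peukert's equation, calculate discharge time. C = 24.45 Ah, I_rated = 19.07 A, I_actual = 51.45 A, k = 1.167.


t_rated = C / I_rated = 24.45 / 19.07 = 1.2821 hr
(I_rated/I)^k = (0.37065)^1.167 = 0.31404
t = t_rated * (I_rated/I)^k = 1.2821 * 0.31404 = 0.4026 hr

0.4026 hr


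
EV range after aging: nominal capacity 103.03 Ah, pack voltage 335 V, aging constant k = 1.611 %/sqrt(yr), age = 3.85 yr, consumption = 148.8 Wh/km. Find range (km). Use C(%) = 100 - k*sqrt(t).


Step 1: capacity retention = 100 - 1.611 * sqrt(3.85) = 100 - 1.611 * 1.9621 = 96.839%
Step 2: C_now = 103.03 * 96.839/100 = 99.773 Ah
Step 3: E_pack = V * C_now = 335 * 99.773 = 33424 Wh
Step 4: range = E_pack / consumption = 33424 / 148.8 = 224.6 km

224.6 km


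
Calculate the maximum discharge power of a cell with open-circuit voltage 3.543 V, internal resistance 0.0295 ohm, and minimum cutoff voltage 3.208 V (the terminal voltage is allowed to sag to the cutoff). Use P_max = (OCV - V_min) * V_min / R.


P_max = (OCV - V_min) * V_min / R = (3.543 - 3.208) * 3.208 / 0.0295 = 0.335 * 3.208 / 0.0295 = 36.43 W

36.43 W


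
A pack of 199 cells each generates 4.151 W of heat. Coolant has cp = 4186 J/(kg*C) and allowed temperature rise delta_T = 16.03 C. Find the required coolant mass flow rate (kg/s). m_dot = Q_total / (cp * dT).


Step 1: Total heat Q = 199 * 4.151 W = 826.05 W
Step 2: denom = cp * dT = 4186 * 16.03 = 67102
Step 3: m_dot = 826.05 / 67102 = 0.01231 kg/s

0.01231 kg/s


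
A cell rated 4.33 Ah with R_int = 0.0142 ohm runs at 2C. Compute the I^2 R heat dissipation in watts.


Step 1: I = C_rate * capacity = 2 * 4.33 = 8.66 A
Step 2: Q = I^2 * R = 8.66^2 * 0.0142 = 74.996 * 0.0142 = 1.065 W

1.065 W


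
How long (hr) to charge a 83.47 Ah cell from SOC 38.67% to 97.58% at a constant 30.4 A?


delta_Ah = 83.47 * (97.58 - 38.67) / 100 = 49.172 Ah
t = delta_Ah / I = 49.172 / 30.4 = 1.618 hr

1.618 hr


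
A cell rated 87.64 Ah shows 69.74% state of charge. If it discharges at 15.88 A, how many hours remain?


Step 1: remaining = SOC/100 * C_total = 69.74/100 * 87.64 = 61.12 Ah
Step 2: t = remaining / I = 61.12 / 15.88 = 3.849 hr

3.849 hr


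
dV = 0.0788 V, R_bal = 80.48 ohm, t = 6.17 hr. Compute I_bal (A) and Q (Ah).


First, Ohm's law: I_bal = 0.0788 V / 80.48 ohm = 9.7913e-04 A
Then Q = I * t = 9.7913e-04 A * 6.17 hr = 0.006041 Ah

I=9.7913e-04 A, Q=0.006041 Ah


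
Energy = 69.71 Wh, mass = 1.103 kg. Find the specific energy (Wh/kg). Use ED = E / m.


ED = E / m = 69.71 / 1.103 = 63.20 Wh/kg

63.20 Wh/kg


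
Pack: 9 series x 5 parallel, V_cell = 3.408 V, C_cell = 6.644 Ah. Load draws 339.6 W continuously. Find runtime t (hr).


Step 1: E_pack = Ns * V_cell * Np * C_cell = 9 * 3.408 * 5 * 6.644 = 1018.9 Wh
Step 2: t = E_pack / P = 1018.9 / 339.6 = 3.000 hr

3.000 hr


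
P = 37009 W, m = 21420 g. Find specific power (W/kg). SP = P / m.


Convert: m = 21420 g = 21.42 kg
Specific power = 37009 W / 21.42 kg = 1728 W/kg

1728 W/kg


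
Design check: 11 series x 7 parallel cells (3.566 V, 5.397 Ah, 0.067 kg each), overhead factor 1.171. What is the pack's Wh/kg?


Step 1: V_pack = 11 * 3.566 = 39.226 V
Step 2: C_pack = 7 * 5.397 = 37.779 Ah
Step 3: E_pack = V_pack * C_pack = 39.226 * 37.779 = 1481.9 Wh
Step 4: m_pack = 11 * 7 * 0.067 * 1.171 = 6.0412 kg
Step 5: ED = E_pack / m_pack = 1481.9 / 6.0412 = 245.3 Wh/kg

245.3 Wh/kg


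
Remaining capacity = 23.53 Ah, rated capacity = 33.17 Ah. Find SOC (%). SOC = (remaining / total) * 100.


SOC = (remaining / total) * 100 = (23.53 / 33.17) * 100 = 70.94%

70.94%


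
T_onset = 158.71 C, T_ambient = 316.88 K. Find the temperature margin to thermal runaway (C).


Convert: T_ambient = 316.88 K = 43.73 C
margin = 158.71 - 43.73 = 114.98 C

114.98 C


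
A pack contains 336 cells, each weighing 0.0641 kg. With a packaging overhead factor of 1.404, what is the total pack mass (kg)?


m_pack = n * m_cell * overhead = 336 * 0.0641 * 1.404 = 30.24 kg

30.24 kg


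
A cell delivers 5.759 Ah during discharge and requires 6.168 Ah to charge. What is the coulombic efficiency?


eta_c = Q_dis / Q_chg * 100 = 5.759 / 6.168 * 100 = 93.37%

93.37%


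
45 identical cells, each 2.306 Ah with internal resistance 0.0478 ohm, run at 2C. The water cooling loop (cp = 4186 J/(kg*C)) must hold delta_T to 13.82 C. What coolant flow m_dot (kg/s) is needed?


Step 1: I = 2 * 2.306 = 4.612 A
Step 2: Q_cell = I^2 * R = 4.612^2 * 0.0478 = 1.0167 W
Step 3: Q_total = 45 * 1.0167 = 45.752 W
Step 4: m_dot = Q_total / (cp * dT) = 45.752 / (4186 * 13.82) = 7.909e-04 kg/s

7.909e-04 kg/s


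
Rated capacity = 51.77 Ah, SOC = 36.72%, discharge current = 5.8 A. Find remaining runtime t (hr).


Step 1: remaining = SOC/100 * C_total = 36.72/100 * 51.77 = 19.01 Ah
Step 2: t = remaining / I = 19.01 / 5.8 = 3.278 hr

3.278 hr


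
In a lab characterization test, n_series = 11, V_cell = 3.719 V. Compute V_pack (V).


Series voltages add: 11 * 3.719 V = 40.909 V

40.909 V


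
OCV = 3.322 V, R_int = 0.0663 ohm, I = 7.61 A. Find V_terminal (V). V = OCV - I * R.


V = OCV - I*R = 3.322 - 7.61 * 0.0663 = 2.817 V

2.817 V


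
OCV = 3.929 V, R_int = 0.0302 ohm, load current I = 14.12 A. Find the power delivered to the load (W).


Step 1: V_terminal = OCV - I*R = 3.929 - 14.12 * 0.0302 = 3.5026 V
Step 2: P_out = V_terminal * I = 3.5026 * 14.12 = 49.46 W

49.46 W


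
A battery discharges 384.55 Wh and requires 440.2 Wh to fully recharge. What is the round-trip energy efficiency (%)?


eta_e = E_dis / E_chg * 100 = 384.55 / 440.2 * 100 = 87.36%

87.36%


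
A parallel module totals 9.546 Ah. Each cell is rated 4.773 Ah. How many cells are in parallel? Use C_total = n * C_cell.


n = C_total / C_cell = 9.546 / 4.773 = 2

2


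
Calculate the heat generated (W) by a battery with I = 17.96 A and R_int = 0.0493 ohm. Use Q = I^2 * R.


Q = I^2 * R = 17.96^2 * 0.0493 = 15.90 W

15.90 W


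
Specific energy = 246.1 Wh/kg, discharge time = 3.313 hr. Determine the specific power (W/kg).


P_specific = E / t = 246.1 / 3.313 = 74.28 W/kg

74.28 W/kg


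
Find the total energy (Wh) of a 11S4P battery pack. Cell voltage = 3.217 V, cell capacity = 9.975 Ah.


E = Ns * Vcell * Np * Ccell = 11 * 3.217 * 4 * 9.975 = 1412 Wh

1412 Wh


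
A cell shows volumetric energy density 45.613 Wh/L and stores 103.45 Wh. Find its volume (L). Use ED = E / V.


V = E / ED = 103.45 / 45.613 = 2.268 L

2.268 L


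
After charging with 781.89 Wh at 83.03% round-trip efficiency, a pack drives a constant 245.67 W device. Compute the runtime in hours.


Step 1: E_discharge = eta/100 * E_charge = 83.03/100 * 781.89 = 649.2 Wh
Step 2: t = E_discharge / P = 649.2 / 245.67 = 2.643 hr

2.643 hr


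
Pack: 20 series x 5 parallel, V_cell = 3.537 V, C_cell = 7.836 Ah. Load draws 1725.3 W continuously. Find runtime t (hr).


Step 1: E_pack = Ns * V_cell * Np * C_cell = 20 * 3.537 * 5 * 7.836 = 2771.6 Wh
Step 2: t = E_pack / P = 2771.6 / 1725.3 = 1.606 hr

1.606 hr


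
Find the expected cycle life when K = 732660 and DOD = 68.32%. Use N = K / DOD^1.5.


DOD^1.5 = 564.71
N = K / DOD^1.5 = 732660 / 564.71 = 1297

1297 cycles


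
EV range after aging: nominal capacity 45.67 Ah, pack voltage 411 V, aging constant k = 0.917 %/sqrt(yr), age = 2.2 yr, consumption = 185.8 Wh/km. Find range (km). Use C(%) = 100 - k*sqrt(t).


Step 1: capacity retention = 100 - 0.917 * sqrt(2.2) = 100 - 0.917 * 1.4832 = 98.64%
Step 2: C_now = 45.67 * 98.64/100 = 45.049 Ah
Step 3: E_pack = V * C_now = 411 * 45.049 = 18515 Wh
Step 4: range = E_pack / consumption = 18515 / 185.8 = 99.65 km

99.65 km


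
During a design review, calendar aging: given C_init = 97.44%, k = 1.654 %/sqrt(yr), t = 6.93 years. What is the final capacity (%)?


Step 1: sqrt(6.93 yr) = 2.6325
Step 2: drop = 1.654 * 2.6325 = 4.3542
Step 3: C_final = 97.44 - 4.3542 = 93.09%

93.09%


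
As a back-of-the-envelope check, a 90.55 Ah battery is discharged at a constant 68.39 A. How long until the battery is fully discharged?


t = capacity / current = 90.55 / 68.39 = 1.324 hr

1.324 hr


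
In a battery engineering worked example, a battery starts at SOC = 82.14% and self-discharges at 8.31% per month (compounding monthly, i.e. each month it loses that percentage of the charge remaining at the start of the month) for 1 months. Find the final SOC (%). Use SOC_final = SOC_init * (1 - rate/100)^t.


decay = (1 - 8.31/100)^1 = 0.9169
SOC_final = 82.14 * 0.9169 = 75.31%

75.31%


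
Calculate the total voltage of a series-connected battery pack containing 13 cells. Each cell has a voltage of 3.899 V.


V_pack = n * V_cell = 13 * 3.899 = 50.687 V

50.687 V


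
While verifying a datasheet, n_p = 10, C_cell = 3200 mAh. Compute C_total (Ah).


Convert: C_cell = 3200 mAh = 3.2 Ah
C_total = 10 * 3.2 = 32 Ah

32 Ah


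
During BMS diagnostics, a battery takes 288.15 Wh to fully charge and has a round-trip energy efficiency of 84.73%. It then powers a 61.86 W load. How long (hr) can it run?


Step 1: E_discharge = eta/100 * E_charge = 84.73/100 * 288.15 = 244.15 Wh
Step 2: t = E_discharge / P = 244.15 / 61.86 = 3.947 hr

3.947 hr


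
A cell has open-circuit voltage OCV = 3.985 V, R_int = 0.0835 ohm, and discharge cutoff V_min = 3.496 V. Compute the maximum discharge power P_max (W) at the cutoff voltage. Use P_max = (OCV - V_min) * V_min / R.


dV = OCV - V_min = 0.489 V (so I_max = dV / R)
P_max = dV * V_min / R = 0.489 * 3.496 / 0.0835 = 20.47 W

20.47 W


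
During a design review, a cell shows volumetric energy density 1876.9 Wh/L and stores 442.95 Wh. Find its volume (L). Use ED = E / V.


V = E / ED = 442.95 / 1876.9 = 0.2360 L

0.2360 L


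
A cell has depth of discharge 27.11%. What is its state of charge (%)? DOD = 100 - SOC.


SOC = 100 - DOD = 100 - 27.11 = 72.89%

72.89%


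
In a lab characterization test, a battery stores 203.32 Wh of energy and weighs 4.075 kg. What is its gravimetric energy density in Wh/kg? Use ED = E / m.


Specific energy = 203.32 Wh / 4.075 kg = 49.89 Wh/kg

49.89 Wh/kg


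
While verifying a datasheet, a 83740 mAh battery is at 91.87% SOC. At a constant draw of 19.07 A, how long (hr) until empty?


Convert: C_total = 83740 mAh = 83.74 Ah
Step 1: remaining = SOC/100 * C_total = 91.87/100 * 83.74 = 76.932 Ah
Step 2: t = remaining / I = 76.932 / 19.07 = 4.034 hr

4.034 hr


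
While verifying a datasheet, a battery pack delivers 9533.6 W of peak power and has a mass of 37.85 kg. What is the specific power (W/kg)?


Specific power = 9533.6 W / 37.85 kg = 251.9 W/kg

251.9 W/kg


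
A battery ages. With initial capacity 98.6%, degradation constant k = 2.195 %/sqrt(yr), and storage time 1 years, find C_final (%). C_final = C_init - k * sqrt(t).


sqrt(t) = sqrt(1) = 1
C_final = 98.6 - 2.195 * 1 = 96.41%

96.41%


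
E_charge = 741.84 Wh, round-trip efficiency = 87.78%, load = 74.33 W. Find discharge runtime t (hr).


Step 1: E_discharge = eta/100 * E_charge = 87.78/100 * 741.84 = 651.19 Wh
Step 2: t = E_discharge / P = 651.19 / 74.33 = 8.761 hr

8.761 hr


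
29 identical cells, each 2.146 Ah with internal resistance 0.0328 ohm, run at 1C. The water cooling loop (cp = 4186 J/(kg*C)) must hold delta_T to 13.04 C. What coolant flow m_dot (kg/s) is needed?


Step 1: I = 1 * 2.146 = 2.146 A
Step 2: Q_cell = I^2 * R = 2.146^2 * 0.0328 = 0.15105 W
Step 3: Q_total = 29 * 0.15105 = 4.3805 W
Step 4: m_dot = Q_total / (cp * dT) = 4.3805 / (4186 * 13.04) = 8.025e-05 kg/s

8.025e-05 kg/s


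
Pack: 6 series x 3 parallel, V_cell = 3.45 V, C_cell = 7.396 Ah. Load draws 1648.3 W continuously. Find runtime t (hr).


Step 1: E_pack = Ns * V_cell * Np * C_cell = 6 * 3.45 * 3 * 7.396 = 459.29 Wh
Step 2: t = E_pack / P = 459.29 / 1648.3 = 0.2786 hr

0.2786 hr


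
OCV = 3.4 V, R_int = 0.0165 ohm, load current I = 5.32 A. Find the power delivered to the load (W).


Step 1: V_terminal = OCV - I*R = 3.4 - 5.32 * 0.0165 = 3.3122 V
Step 2: P_out = V_terminal * I = 3.3122 * 5.32 = 17.62 W

17.62 W


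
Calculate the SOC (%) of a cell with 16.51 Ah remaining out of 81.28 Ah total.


SOC = (remaining / total) * 100 = (16.51 / 81.28) * 100 = 20.31%

20.31%


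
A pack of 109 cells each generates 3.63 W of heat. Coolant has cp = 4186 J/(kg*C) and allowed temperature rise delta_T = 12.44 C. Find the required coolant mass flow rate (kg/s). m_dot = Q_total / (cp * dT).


Q_total = 109 * 3.63 = 395.67 W
m_dot = Q_total / (cp * dT) = 395.67 / (4186 * 12.44) = 0.007598 kg/s

0.007598 kg/s


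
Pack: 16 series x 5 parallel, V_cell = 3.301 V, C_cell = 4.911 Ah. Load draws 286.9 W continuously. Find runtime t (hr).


Step 1: E_pack = Ns * V_cell * Np * C_cell = 16 * 3.301 * 5 * 4.911 = 1296.9 Wh
Step 2: t = E_pack / P = 1296.9 / 286.9 = 4.520 hr

4.520 hr


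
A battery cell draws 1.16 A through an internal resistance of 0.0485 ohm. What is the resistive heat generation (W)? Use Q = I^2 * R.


Q = I^2 * R = 1.16^2 * 0.0485 = 0.06526 W

0.06526 W


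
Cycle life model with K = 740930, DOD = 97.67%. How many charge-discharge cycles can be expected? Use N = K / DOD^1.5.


DOD^1.5 = 965.25
N = K / DOD^1.5 = 740930 / 965.25 = 767.6

767.6 cycles


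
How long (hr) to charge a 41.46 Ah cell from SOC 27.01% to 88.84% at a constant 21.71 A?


delta_Ah = 41.46 * (88.84 - 27.01) / 100 = 25.635 Ah
t = delta_Ah / I = 25.635 / 21.71 = 1.181 hr

1.181 hr


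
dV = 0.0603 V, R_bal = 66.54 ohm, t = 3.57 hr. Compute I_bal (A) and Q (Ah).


First, Ohm's law: I_bal = 0.0603 V / 66.54 ohm = 9.0622e-04 A
Then Q = I * t = 9.0622e-04 A * 3.57 hr = 0.003235 Ah

I=9.0622e-04 A, Q=0.003235 Ah


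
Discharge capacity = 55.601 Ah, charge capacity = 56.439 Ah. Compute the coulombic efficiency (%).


eta_c = Q_dis / Q_chg * 100 = 55.601 / 56.439 * 100 = 98.52%

98.52%


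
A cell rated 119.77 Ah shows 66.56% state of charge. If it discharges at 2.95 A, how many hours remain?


Step 1: remaining = SOC/100 * C_total = 66.56/100 * 119.77 = 79.719 Ah
Step 2: t = remaining / I = 79.719 / 2.95 = 27.02 hr

27.02 hr


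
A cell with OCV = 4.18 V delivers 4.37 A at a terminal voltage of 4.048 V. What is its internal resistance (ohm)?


R = (OCV - V) / I = (4.18 - 4.048) / 4.37 = 0.03021 ohm

0.03021 ohm


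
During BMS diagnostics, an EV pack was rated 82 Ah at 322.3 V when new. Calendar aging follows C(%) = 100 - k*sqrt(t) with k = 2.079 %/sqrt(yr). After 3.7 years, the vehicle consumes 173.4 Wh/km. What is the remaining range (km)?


Step 1: capacity retention = 100 - 2.079 * sqrt(3.7) = 100 - 2.079 * 1.9235 = 96.001%
Step 2: C_now = 82 * 96.001/100 = 78.721 Ah
Step 3: E_pack = V * C_now = 322.3 * 78.721 = 25372 Wh
Step 4: range = E_pack / consumption = 25372 / 173.4 = 146.3 km

146.3 km


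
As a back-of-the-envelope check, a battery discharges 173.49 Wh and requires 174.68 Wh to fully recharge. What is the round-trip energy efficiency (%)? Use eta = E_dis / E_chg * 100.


Round-trip efficiency = 173.49/174.68 * 100% = 99.32%

99.32%


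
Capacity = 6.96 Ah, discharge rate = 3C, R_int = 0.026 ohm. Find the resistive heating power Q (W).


Step 1: I = C_rate * capacity = 3 * 6.96 = 20.88 A
Step 2: Q = I^2 * R = 20.88^2 * 0.026 = 435.97 * 0.026 = 11.34 W

11.34 W


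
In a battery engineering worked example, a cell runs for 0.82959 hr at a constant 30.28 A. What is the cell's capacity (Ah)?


C = I * t = 30.28 * 0.82959 = 25.12 Ah

25.12 Ah


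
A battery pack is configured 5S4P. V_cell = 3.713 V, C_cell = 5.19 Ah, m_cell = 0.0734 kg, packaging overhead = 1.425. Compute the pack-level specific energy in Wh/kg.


Step 1: V_pack = 5 * 3.713 = 18.565 V
Step 2: C_pack = 4 * 5.19 = 20.76 Ah
Step 3: E_pack = V_pack * C_pack = 18.565 * 20.76 = 385.41 Wh
Step 4: m_pack = 5 * 4 * 0.0734 * 1.425 = 2.0919 kg
Step 5: ED = E_pack / m_pack = 385.41 / 2.0919 = 184.2 Wh/kg

184.2 Wh/kg


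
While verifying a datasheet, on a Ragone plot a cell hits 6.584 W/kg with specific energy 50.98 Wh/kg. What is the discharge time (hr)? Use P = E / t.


t = E / P = 50.98 / 6.584 = 7.743 hr

7.743 hr


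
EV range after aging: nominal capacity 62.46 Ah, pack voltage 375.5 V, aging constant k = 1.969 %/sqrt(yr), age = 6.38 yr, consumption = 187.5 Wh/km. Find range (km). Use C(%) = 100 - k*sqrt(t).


Step 1: capacity retention = 100 - 1.969 * sqrt(6.38) = 100 - 1.969 * 2.5259 = 95.027%
Step 2: C_now = 62.46 * 95.027/100 = 59.354 Ah
Step 3: E_pack = V * C_now = 375.5 * 59.354 = 22287 Wh
Step 4: range = E_pack / consumption = 22287 / 187.5 = 118.9 km

118.9 km


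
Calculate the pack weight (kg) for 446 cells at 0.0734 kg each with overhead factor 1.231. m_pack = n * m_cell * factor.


Cell mass sum = 446 * 0.0734 = 32.736 kg
With overhead 1.231: m_pack = 32.736 * 1.231 = 40.30 kg

40.30 kg


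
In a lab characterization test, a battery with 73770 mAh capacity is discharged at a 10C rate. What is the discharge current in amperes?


Convert: capacity = 73770 mAh = 73.77 Ah
At 10C: I = 10 * 73.77 Ah = 737.7 A

737.7 A


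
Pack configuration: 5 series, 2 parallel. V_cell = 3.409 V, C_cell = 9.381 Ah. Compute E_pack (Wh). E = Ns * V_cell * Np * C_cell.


E = Ns * Vcell * Np * Ccell = 5 * 3.409 * 2 * 9.381 = 319.8 Wh

319.8 Wh


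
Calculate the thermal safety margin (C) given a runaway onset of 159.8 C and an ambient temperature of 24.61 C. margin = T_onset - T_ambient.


margin = T_onset - T_ambient = 159.8 - 24.61 = 135.19 C

135.19 C


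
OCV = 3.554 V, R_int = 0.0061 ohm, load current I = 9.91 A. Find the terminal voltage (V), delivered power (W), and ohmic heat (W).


Step 1: V_terminal = OCV - I*R = 3.554 - 9.91 * 0.0061 = 3.4935 V
Step 2: P_out = V_terminal * I = 3.4935 * 9.91 = 34.62 W
Step 3: Q = I^2 * R = 9.91^2 * 0.0061 = 0.5991 W

V=3.4935 V, P=34.62 W, Q=0.5991 W


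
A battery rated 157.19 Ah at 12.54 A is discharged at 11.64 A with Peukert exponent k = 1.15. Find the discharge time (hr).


t_rated = C / I_rated = 157.19 / 12.54 = 12.535 hr
(I_rated/I)^k = (1.0773)^1.15 = 1.0894
t = t_rated * (I_rated/I)^k = 12.535 * 1.0894 = 13.66 hr

13.66 hr


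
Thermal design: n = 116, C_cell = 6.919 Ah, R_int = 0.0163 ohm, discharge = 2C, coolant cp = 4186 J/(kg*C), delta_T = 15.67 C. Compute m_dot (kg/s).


Step 1: I = 2 * 6.919 = 13.838 A
Step 2: Q_cell = I^2 * R = 13.838^2 * 0.0163 = 3.1213 W
Step 3: Q_total = 116 * 3.1213 = 362.07 W
Step 4: m_dot = Q_total / (cp * dT) = 362.07 / (4186 * 15.67) = 0.005520 kg/s

0.005520 kg/s


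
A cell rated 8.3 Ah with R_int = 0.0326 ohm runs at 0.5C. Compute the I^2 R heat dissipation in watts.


Step 1: I = C_rate * capacity = 0.5 * 8.3 = 4.15 A
Step 2: Q = I^2 * R = 4.15^2 * 0.0326 = 17.223 * 0.0326 = 0.5615 W

0.5615 W


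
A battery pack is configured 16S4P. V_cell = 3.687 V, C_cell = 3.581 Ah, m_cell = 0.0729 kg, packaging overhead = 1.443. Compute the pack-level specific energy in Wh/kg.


Step 1: V_pack = 16 * 3.687 = 58.992 V
Step 2: C_pack = 4 * 3.581 = 14.324 Ah
Step 3: E_pack = V_pack * C_pack = 58.992 * 14.324 = 845 Wh
Step 4: m_pack = 16 * 4 * 0.0729 * 1.443 = 6.7325 kg
Step 5: ED = E_pack / m_pack = 845 / 6.7325 = 125.5 Wh/kg

125.5 Wh/kg


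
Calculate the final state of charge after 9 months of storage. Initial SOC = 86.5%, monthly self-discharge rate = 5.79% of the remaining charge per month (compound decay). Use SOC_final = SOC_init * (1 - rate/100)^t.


Monthly retention factor = 1 - 5.79/100 = 0.9421
Over 9 months: factor^9 = 0.58462
SOC_final = 86.5 * 0.58462 = 50.57%

50.57%


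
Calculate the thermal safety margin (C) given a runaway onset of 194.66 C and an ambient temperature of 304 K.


Convert: T_ambient = 304 K = 30.85 C
margin = 194.66 - 30.85 = 163.81 C

163.81 C


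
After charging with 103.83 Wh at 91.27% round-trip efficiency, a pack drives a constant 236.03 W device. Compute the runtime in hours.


Step 1: E_discharge = eta/100 * E_charge = 91.27/100 * 103.83 = 94.766 Wh
Step 2: t = E_discharge / P = 94.766 / 236.03 = 0.4015 hr

0.4015 hr


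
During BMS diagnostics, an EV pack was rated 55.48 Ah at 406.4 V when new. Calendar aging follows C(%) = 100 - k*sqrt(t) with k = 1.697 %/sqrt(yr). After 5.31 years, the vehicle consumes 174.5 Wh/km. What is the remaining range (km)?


Step 1: capacity retention = 100 - 1.697 * sqrt(5.31) = 100 - 1.697 * 2.3043 = 96.09%
Step 2: C_now = 55.48 * 96.09/100 = 53.311 Ah
Step 3: E_pack = V * C_now = 406.4 * 53.311 = 21666 Wh
Step 4: range = E_pack / consumption = 21666 / 174.5 = 124.2 km

124.2 km


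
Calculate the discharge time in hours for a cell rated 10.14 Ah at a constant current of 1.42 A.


t = capacity / current = 10.14 / 1.42 = 7.141 hr

7.141 hr


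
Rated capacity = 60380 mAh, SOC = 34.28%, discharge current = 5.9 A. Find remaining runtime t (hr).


Convert: C_total = 60380 mAh = 60.38 Ah
Step 1: remaining = SOC/100 * C_total = 34.28/100 * 60.38 = 20.698 Ah
Step 2: t = remaining / I = 20.698 / 5.9 = 3.508 hr

3.508 hr


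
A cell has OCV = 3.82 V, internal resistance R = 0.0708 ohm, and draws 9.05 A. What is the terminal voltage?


V = OCV - I*R = 3.82 - 9.05 * 0.0708 = 3.179 V

3.179 V


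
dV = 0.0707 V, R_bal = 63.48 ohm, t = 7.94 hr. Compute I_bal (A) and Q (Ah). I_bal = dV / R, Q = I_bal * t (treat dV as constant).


I_bal = dV / R = 0.0707 / 63.48 = 0.0011137 A
Q = I_bal * t = 0.0011137 * 7.94 = 0.008843 Ah

I=0.0011137 A, Q=0.008843 Ah


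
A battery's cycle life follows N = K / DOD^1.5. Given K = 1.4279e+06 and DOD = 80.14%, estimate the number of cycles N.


DOD^1.5 = 717.42
N = K / DOD^1.5 = 1.4279e+06 / 717.42 = 1990

1990 cycles


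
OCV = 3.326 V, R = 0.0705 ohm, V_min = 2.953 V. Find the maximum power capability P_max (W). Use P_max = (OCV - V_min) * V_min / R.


dV = OCV - V_min = 0.373 V (so I_max = dV / R)
P_max = dV * V_min / R = 0.373 * 2.953 / 0.0705 = 15.62 W

15.62 W


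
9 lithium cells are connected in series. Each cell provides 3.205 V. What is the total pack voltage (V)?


V_pack = n * V_cell = 9 * 3.205 = 28.845 V

28.845 V


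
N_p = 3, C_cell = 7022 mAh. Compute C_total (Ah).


Convert: C_cell = 7022 mAh = 7.022 Ah
C_total = 3 * 7.022 = 21.066 Ah

21.066 Ah


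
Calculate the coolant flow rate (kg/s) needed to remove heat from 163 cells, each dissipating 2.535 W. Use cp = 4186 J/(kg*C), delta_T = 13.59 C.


Step 1: Total heat Q = 163 * 2.535 W = 413.21 W
Step 2: denom = cp * dT = 4186 * 13.59 = 56888
Step 3: m_dot = 413.21 / 56888 = 0.007264 kg/s

0.007264 kg/s


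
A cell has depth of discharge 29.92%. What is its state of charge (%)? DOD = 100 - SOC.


SOC = 100 - DOD = 100 - 29.92 = 70.08%

70.08%


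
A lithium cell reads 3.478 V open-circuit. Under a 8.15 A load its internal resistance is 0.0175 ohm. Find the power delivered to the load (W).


Step 1: V_terminal = OCV - I*R = 3.478 - 8.15 * 0.0175 = 3.3354 V
Step 2: P_out = V_terminal * I = 3.3354 * 8.15 = 27.18 W

27.18 W


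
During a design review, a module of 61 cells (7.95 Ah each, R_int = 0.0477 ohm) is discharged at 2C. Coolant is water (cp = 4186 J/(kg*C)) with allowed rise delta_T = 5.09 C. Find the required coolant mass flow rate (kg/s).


Step 1: I = 2 * 7.95 = 15.9 A
Step 2: Q_cell = I^2 * R = 15.9^2 * 0.0477 = 12.059 W
Step 3: Q_total = 61 * 12.059 = 735.6 W
Step 4: m_dot = Q_total / (cp * dT) = 735.6 / (4186 * 5.09) = 0.03452 kg/s

0.03452 kg/s


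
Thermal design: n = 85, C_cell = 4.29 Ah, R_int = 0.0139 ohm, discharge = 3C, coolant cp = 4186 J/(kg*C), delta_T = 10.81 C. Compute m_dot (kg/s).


Step 1: I = 3 * 4.29 = 12.87 A
Step 2: Q_cell = I^2 * R = 12.87^2 * 0.0139 = 2.3024 W
Step 3: Q_total = 85 * 2.3024 = 195.7 W
Step 4: m_dot = Q_total / (cp * dT) = 195.7 / (4186 * 10.81) = 0.004325 kg/s

0.004325 kg/s


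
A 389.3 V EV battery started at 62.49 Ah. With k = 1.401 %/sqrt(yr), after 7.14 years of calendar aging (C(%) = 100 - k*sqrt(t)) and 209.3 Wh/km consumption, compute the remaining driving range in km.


Step 1: capacity retention = 100 - 1.401 * sqrt(7.14) = 100 - 1.401 * 2.6721 = 96.256%
Step 2: C_now = 62.49 * 96.256/100 = 60.15 Ah
Step 3: E_pack = V * C_now = 389.3 * 60.15 = 23416 Wh
Step 4: range = E_pack / consumption = 23416 / 209.3 = 111.9 km

111.9 km


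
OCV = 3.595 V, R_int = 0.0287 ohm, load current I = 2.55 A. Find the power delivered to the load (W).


Step 1: V_terminal = OCV - I*R = 3.595 - 2.55 * 0.0287 = 3.5218 V
Step 2: P_out = V_terminal * I = 3.5218 * 2.55 = 8.981 W

8.981 W


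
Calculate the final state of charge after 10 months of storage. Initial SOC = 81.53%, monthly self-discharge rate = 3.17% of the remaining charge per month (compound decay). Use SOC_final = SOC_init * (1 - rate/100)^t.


decay = (1 - 3.17/100)^10 = 0.7246
SOC_final = 81.53 * 0.7246 = 59.08%

59.08%


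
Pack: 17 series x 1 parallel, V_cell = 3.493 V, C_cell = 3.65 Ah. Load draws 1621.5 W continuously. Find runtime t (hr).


Step 1: E_pack = Ns * V_cell * Np * C_cell = 17 * 3.493 * 1 * 3.65 = 216.74 Wh
Step 2: t = E_pack / P = 216.74 / 1621.5 = 0.1337 hr

0.1337 hr


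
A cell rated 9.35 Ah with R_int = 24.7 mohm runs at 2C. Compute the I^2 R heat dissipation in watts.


Convert: R = 24.7 mohm = 0.0247 ohm
Step 1: I = C_rate * capacity = 2 * 9.35 = 18.7 A
Step 2: Q = I^2 * R = 18.7^2 * 0.0247 = 349.69 * 0.0247 = 8.637 W

8.637 W


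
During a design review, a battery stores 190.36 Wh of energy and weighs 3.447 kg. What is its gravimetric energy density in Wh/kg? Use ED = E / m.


ED = E / m = 190.36 / 3.447 = 55.22 Wh/kg

55.22 Wh/kg


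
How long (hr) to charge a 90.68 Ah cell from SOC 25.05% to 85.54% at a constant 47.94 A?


Step 1: dSOC = 85.54% - 25.05% = 60.49%
Step 2: delta_Ah = 90.68 * 60.49 / 100 = 54.852 Ah
Step 3: t = 54.852 / 47.94 = 1.144 hr

1.144 hr


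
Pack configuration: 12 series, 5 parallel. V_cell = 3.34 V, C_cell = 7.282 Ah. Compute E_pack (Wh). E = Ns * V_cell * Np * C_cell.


E = Ns * Vcell * Np * Ccell = 12 * 3.34 * 5 * 7.282 = 1459 Wh

1459 Wh


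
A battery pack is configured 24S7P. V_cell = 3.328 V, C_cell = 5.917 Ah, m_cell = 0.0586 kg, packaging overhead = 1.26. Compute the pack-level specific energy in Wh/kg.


Step 1: V_pack = 24 * 3.328 = 79.872 V
Step 2: C_pack = 7 * 5.917 = 41.419 Ah
Step 3: E_pack = V_pack * C_pack = 79.872 * 41.419 = 3308.2 Wh
Step 4: m_pack = 24 * 7 * 0.0586 * 1.26 = 12.404 kg
Step 5: ED = E_pack / m_pack = 3308.2 / 12.404 = 266.7 Wh/kg

266.7 Wh/kg


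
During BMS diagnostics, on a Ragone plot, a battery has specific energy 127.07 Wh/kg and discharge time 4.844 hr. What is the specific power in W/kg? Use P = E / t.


Specific power = 127.07 Wh/kg / 4.844 hr = 26.23 W/kg

26.23 W/kg


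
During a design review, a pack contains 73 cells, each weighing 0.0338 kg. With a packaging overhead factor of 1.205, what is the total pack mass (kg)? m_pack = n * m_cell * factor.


m_pack = n * m_cell * overhead = 73 * 0.0338 * 1.205 = 2.973 kg

2.973 kg


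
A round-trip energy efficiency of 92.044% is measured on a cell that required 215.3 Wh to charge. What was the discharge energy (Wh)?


E_dis = eta/100 * E_chg = 92.044/100 * 215.3 = 198.2 Wh

198.2 Wh


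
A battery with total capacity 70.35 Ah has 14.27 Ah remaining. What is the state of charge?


SOC% = 14.27 / 70.35 * 100 = 20.28%

20.28%


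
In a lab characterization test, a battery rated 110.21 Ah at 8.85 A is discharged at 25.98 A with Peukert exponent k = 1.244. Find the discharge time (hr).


t_rated = C / I_rated = 110.21 / 8.85 = 12.453 hr
(I_rated/I)^k = (0.34065)^1.244 = 0.26193
t = t_rated * (I_rated/I)^k = 12.453 * 0.26193 = 3.262 hr

3.262 hr


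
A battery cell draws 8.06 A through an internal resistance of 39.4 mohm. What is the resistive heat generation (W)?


Convert: R = 39.4 mohm = 0.0394 ohm
I^2 = 64.964
Q = 64.964 * 0.0394 = 2.560 W

2.560 W


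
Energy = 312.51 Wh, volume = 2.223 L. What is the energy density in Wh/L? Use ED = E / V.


Volumetric ED = 312.51 Wh / 2.223 L = 140.6 Wh/L

140.6 Wh/L


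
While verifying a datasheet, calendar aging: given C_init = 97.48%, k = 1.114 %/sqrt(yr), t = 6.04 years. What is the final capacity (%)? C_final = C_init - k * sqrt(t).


sqrt(t) = sqrt(6.04) = 2.4576
C_final = 97.48 - 1.114 * 2.4576 = 94.74%

94.74%


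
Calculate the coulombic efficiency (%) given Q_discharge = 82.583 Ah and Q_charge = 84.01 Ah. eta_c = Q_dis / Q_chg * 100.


Coulombic efficiency = 82.583/84.01 * 100% = 98.30%

98.30%


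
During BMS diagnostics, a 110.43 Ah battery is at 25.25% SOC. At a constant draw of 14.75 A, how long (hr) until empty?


Step 1: remaining = SOC/100 * C_total = 25.25/100 * 110.43 = 27.884 Ah
Step 2: t = remaining / I = 27.884 / 14.75 = 1.890 hr

1.890 hr


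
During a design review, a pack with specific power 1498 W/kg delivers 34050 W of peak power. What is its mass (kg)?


m = P / SP = 34050 / 1498 = 22.73 kg

22.73 kg


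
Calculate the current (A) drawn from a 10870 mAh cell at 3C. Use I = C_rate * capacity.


Convert: capacity = 10870 mAh = 10.87 Ah
I = C_rate * capacity = 3 * 10.87 = 32.61 A

32.61 A


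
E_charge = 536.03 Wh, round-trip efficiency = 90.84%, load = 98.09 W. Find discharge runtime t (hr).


Step 1: E_discharge = eta/100 * E_charge = 90.84/100 * 536.03 = 486.93 Wh
Step 2: t = E_discharge / P = 486.93 / 98.09 = 4.964 hr

4.964 hr


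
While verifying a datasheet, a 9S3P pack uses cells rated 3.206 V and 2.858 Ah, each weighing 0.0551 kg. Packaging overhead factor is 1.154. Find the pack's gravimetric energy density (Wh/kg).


Step 1: V_pack = 9 * 3.206 = 28.854 V
Step 2: C_pack = 3 * 2.858 = 8.574 Ah
Step 3: E_pack = V_pack * C_pack = 28.854 * 8.574 = 247.39 Wh
Step 4: m_pack = 9 * 3 * 0.0551 * 1.154 = 1.7168 kg
Step 5: ED = E_pack / m_pack = 247.39 / 1.7168 = 144.1 Wh/kg

144.1 Wh/kg


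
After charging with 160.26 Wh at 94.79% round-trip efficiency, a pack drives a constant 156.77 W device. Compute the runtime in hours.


Step 1: E_discharge = eta/100 * E_charge = 94.79/100 * 160.26 = 151.91 Wh
Step 2: t = E_discharge / P = 151.91 / 156.77 = 0.9690 hr

0.9690 hr
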